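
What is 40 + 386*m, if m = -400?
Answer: -154360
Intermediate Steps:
40 + 386*m = 40 + 386*(-400) = 40 - 154400 = -154360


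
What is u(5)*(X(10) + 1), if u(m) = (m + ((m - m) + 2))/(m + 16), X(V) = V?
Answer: 11/3 ≈ 3.6667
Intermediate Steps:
u(m) = (2 + m)/(16 + m) (u(m) = (m + (0 + 2))/(16 + m) = (m + 2)/(16 + m) = (2 + m)/(16 + m))
u(5)*(X(10) + 1) = ((2 + 5)/(16 + 5))*(10 + 1) = (7/21)*11 = ((1/21)*7)*11 = (1/3)*11 = 11/3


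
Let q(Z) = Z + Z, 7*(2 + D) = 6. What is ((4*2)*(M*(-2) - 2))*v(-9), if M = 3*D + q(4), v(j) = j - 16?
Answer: 15600/7 ≈ 2228.6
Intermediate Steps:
D = -8/7 (D = -2 + (⅐)*6 = -2 + 6/7 = -8/7 ≈ -1.1429)
q(Z) = 2*Z
v(j) = -16 + j
M = 32/7 (M = 3*(-8/7) + 2*4 = -24/7 + 8 = 32/7 ≈ 4.5714)
((4*2)*(M*(-2) - 2))*v(-9) = ((4*2)*((32/7)*(-2) - 2))*(-16 - 9) = (8*(-64/7 - 2))*(-25) = (8*(-78/7))*(-25) = -624/7*(-25) = 15600/7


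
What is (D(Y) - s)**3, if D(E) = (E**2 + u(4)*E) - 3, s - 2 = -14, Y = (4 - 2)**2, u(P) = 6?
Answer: 117649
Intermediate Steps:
Y = 4 (Y = 2**2 = 4)
s = -12 (s = 2 - 14 = -12)
D(E) = -3 + E**2 + 6*E (D(E) = (E**2 + 6*E) - 3 = -3 + E**2 + 6*E)
(D(Y) - s)**3 = ((-3 + 4**2 + 6*4) - 1*(-12))**3 = ((-3 + 16 + 24) + 12)**3 = (37 + 12)**3 = 49**3 = 117649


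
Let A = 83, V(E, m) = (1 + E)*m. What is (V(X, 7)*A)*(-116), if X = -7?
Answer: 404376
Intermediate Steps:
V(E, m) = m*(1 + E)
(V(X, 7)*A)*(-116) = ((7*(1 - 7))*83)*(-116) = ((7*(-6))*83)*(-116) = -42*83*(-116) = -3486*(-116) = 404376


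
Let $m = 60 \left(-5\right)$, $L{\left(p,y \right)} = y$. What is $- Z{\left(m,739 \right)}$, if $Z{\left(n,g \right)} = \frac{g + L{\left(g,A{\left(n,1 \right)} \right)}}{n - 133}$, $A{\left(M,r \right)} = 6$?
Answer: $\frac{745}{433} \approx 1.7206$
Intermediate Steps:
$m = -300$
$Z{\left(n,g \right)} = \frac{6 + g}{-133 + n}$ ($Z{\left(n,g \right)} = \frac{g + 6}{n - 133} = \frac{6 + g}{-133 + n}$)
$- Z{\left(m,739 \right)} = - \frac{6 + 739}{-133 - 300} = - \frac{745}{-433} = - \frac{\left(-1\right) 745}{433} = \left(-1\right) \left(- \frac{745}{433}\right) = \frac{745}{433}$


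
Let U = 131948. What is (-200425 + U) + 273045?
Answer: 204568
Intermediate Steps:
(-200425 + U) + 273045 = (-200425 + 131948) + 273045 = -68477 + 273045 = 204568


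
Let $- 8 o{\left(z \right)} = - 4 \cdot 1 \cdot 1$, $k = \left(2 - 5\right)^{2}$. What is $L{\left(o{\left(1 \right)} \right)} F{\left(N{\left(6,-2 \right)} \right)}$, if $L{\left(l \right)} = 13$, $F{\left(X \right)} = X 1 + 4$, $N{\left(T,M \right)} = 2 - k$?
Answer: $-39$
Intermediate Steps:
$k = 9$ ($k = \left(-3\right)^{2} = 9$)
$N{\left(T,M \right)} = -7$ ($N{\left(T,M \right)} = 2 - 9 = -7$)
$F{\left(X \right)} = 4 + X$ ($F{\left(X \right)} = X + 4 = 4 + X$)
$o{\left(z \right)} = \frac{1}{2}$ ($o{\left(z \right)} = - \frac{\left(-4\right) 1 \cdot 1}{8} = - \frac{\left(-4\right) 1}{8} = \left(- \frac{1}{8}\right) \left(-4\right) = \frac{1}{2}$)
$L{\left(o{\left(1 \right)} \right)} F{\left(N{\left(6,-2 \right)} \right)} = 13 \left(4 - 7\right) = 13 \left(-3\right) = -39$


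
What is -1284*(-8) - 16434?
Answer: -6162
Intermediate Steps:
-1284*(-8) - 16434 = 10272 - 16434 = -6162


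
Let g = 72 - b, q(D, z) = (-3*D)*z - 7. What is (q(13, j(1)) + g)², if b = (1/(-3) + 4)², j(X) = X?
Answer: 12769/81 ≈ 157.64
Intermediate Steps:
b = 121/9 (b = (1*(-⅓) + 4)² = (-⅓ + 4)² = (11/3)² = 121/9 ≈ 13.444)
q(D, z) = -7 - 3*D*z (q(D, z) = -3*D*z - 7 = -7 - 3*D*z)
g = 527/9 (g = 72 - 1*121/9 = 72 - 121/9 = 527/9 ≈ 58.556)
(q(13, j(1)) + g)² = ((-7 - 3*13*1) + 527/9)² = ((-7 - 39) + 527/9)² = (-46 + 527/9)² = (113/9)² = 12769/81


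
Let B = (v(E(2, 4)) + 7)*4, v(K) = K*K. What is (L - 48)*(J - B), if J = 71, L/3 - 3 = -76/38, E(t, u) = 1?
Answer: -1755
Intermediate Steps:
L = 3 (L = 9 + 3*(-76/38) = 9 + 3*(-76*1/38) = 9 + 3*(-2) = 9 - 6 = 3)
v(K) = K²
B = 32 (B = (1² + 7)*4 = (1 + 7)*4 = 8*4 = 32)
(L - 48)*(J - B) = (3 - 48)*(71 - 1*32) = -45*(71 - 32) = -45*39 = -1755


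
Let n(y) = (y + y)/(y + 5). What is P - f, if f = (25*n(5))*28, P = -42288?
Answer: -42988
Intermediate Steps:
n(y) = 2*y/(5 + y) (n(y) = (2*y)/(5 + y) = 2*y/(5 + y))
f = 700 (f = (25*(2*5/(5 + 5)))*28 = (25*(2*5/10))*28 = (25*(2*5*(⅒)))*28 = (25*1)*28 = 25*28 = 700)
P - f = -42288 - 1*700 = -42288 - 700 = -42988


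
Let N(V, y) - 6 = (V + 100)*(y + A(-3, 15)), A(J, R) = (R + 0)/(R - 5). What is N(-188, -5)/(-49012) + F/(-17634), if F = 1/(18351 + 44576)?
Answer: -43553953808/6798299629827 ≈ -0.0064066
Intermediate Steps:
F = 1/62927 ≈ 1.5891e-5
A(J, R) = R/(-5 + R)
N(V, y) = 6 + (100 + V)*(3/2 + y) (N(V, y) = 6 + (V + 100)*(y + 15/(-5 + 15)) = 6 + (100 + V)*(y + 15/10) = 6 + (100 + V)*(y + 15*(1/10)) = 6 + (100 + V)*(y + 3/2) = 6 + (100 + V)*(3/2 + y))
N(-188, -5)/(-49012) + F/(-17634) = (156 + 100*(-5) + (3/2)*(-188) - 188*(-5))/(-49012) + (1/62927)/(-17634) = (156 - 500 - 282 + 940)*(-1/49012) + (1/62927)*(-1/17634) = 314*(-1/49012) - 1/1109654718 = -157/24506 - 1/1109654718 = -43553953808/6798299629827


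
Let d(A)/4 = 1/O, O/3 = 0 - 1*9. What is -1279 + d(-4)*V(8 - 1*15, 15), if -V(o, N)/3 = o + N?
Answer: -11479/9 ≈ -1275.4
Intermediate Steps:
O = -27 (O = 3*(0 - 1*9) = 3*(0 - 9) = 3*(-9) = -27)
V(o, N) = -3*N - 3*o (V(o, N) = -3*(o + N) = -3*(N + o) = -3*N - 3*o)
d(A) = -4/27 (d(A) = 4/(-27) = 4*(-1/27) = -4/27)
-1279 + d(-4)*V(8 - 1*15, 15) = -1279 - 4*(-3*15 - 3*(8 - 1*15))/27 = -1279 - 4*(-45 - 3*(8 - 15))/27 = -1279 - 4*(-45 - 3*(-7))/27 = -1279 - 4*(-45 + 21)/27 = -1279 - 4/27*(-24) = -1279 + 32/9 = -11479/9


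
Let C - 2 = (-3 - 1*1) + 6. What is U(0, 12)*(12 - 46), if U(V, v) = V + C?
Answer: -136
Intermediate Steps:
C = 4 (C = 2 + ((-3 - 1*1) + 6) = 2 + ((-3 - 1) + 6) = 2 + (-4 + 6) = 2 + 2 = 4)
U(V, v) = 4 + V (U(V, v) = V + 4 = 4 + V)
U(0, 12)*(12 - 46) = (4 + 0)*(12 - 46) = 4*(-34) = -136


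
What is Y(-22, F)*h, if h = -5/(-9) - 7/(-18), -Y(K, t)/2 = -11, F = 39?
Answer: 187/9 ≈ 20.778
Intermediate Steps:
Y(K, t) = 22 (Y(K, t) = -2*(-11) = 22)
h = 17/18 (h = -5*(-⅑) - 7*(-1/18) = 5/9 + 7/18 = 17/18 ≈ 0.94444)
Y(-22, F)*h = 22*(17/18) = 187/9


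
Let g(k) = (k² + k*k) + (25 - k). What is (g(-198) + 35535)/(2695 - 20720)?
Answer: -114166/18025 ≈ -6.3338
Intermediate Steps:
g(k) = 25 - k + 2*k² (g(k) = (k² + k²) + (25 - k) = 2*k² + (25 - k) = 25 - k + 2*k²)
(g(-198) + 35535)/(2695 - 20720) = ((25 - 1*(-198) + 2*(-198)²) + 35535)/(2695 - 20720) = ((25 + 198 + 2*39204) + 35535)/(-18025) = ((25 + 198 + 78408) + 35535)*(-1/18025) = (78631 + 35535)*(-1/18025) = 114166*(-1/18025) = -114166/18025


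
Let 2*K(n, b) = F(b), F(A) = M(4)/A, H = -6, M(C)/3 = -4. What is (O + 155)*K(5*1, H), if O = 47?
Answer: 202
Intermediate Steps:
M(C) = -12 (M(C) = 3*(-4) = -12)
F(A) = -12/A
K(n, b) = -6/b (K(n, b) = (-12/b)/2 = -6/b)
(O + 155)*K(5*1, H) = (47 + 155)*(-6/(-6)) = 202*(-6*(-1/6)) = 202*1 = 202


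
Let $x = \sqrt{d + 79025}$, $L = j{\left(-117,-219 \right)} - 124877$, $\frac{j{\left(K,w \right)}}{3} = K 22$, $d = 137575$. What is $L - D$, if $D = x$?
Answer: $-132599 - 190 \sqrt{6} \approx -1.3306 \cdot 10^{5}$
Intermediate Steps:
$j{\left(K,w \right)} = 66 K$ ($j{\left(K,w \right)} = 3 K 22 = 3 \cdot 22 K = 66 K$)
$L = -132599$ ($L = 66 \left(-117\right) - 124877 = -7722 - 124877 = -132599$)
$x = 190 \sqrt{6}$ ($x = \sqrt{137575 + 79025} = \sqrt{216600} = 190 \sqrt{6} \approx 465.4$)
$D = 190 \sqrt{6} \approx 465.4$
$L - D = -132599 - 190 \sqrt{6}$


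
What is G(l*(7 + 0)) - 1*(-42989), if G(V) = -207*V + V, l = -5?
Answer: 50199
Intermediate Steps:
G(V) = -206*V
G(l*(7 + 0)) - 1*(-42989) = -(-1030)*(7 + 0) - 1*(-42989) = -(-1030)*7 + 42989 = -206*(-35) + 42989 = 7210 + 42989 = 50199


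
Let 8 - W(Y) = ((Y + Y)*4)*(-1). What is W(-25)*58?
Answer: -11136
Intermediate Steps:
W(Y) = 8 + 8*Y (W(Y) = 8 - (Y + Y)*4*(-1) = 8 - (2*Y)*4*(-1) = 8 - 8*Y*(-1) = 8 - (-8)*Y = 8 + 8*Y)
W(-25)*58 = (8 + 8*(-25))*58 = (8 - 200)*58 = -192*58 = -11136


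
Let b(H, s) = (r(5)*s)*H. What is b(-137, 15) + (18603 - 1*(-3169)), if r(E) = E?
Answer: 11497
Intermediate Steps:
b(H, s) = 5*H*s (b(H, s) = (5*s)*H = 5*H*s)
b(-137, 15) + (18603 - 1*(-3169)) = 5*(-137)*15 + (18603 - 1*(-3169)) = -10275 + (18603 + 3169) = -10275 + 21772 = 11497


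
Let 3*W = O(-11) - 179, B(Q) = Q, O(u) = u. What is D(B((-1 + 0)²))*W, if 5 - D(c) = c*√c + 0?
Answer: -760/3 ≈ -253.33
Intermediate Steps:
D(c) = 5 - c^(3/2) (D(c) = 5 - (c*√c + 0) = 5 - (c^(3/2) + 0) = 5 - c^(3/2))
W = -190/3 (W = (-11 - 179)/3 = (⅓)*(-190) = -190/3 ≈ -63.333)
D(B((-1 + 0)²))*W = (5 - ((-1 + 0)²)^(3/2))*(-190/3) = (5 - ((-1)²)^(3/2))*(-190/3) = (5 - 1^(3/2))*(-190/3) = (5 - 1*1)*(-190/3) = (5 - 1)*(-190/3) = 4*(-190/3) = -760/3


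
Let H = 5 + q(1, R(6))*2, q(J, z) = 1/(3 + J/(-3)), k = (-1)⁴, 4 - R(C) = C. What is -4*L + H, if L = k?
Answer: 7/4 ≈ 1.7500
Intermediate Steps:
R(C) = 4 - C
k = 1
L = 1
q(J, z) = 1/(3 - J/3) (q(J, z) = 1/(3 + J*(-⅓)) = 1/(3 - J/3))
H = 23/4 (H = 5 - 3/(-9 + 1)*2 = 5 - 3/(-8)*2 = 5 - 3*(-⅛)*2 = 5 + (3/8)*2 = 5 + ¾ = 23/4 ≈ 5.7500)
-4*L + H = -4*1 + 23/4 = -4 + 23/4 = 7/4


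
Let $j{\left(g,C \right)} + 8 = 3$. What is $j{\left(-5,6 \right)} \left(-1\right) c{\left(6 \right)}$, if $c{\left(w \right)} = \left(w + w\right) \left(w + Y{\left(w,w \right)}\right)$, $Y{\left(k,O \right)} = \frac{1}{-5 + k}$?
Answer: $420$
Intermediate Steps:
$c{\left(w \right)} = 2 w \left(w + \frac{1}{-5 + w}\right)$ ($c{\left(w \right)} = \left(w + w\right) \left(w + \frac{1}{-5 + w}\right) = 2 w \left(w + \frac{1}{-5 + w}\right)$)
$j{\left(g,C \right)} = -5$ ($j{\left(g,C \right)} = -8 + 3 = -5$)
$j{\left(-5,6 \right)} \left(-1\right) c{\left(6 \right)} = \left(-5\right) \left(-1\right) 2 \cdot 6 \frac{1}{-5 + 6} \left(1 + 6 \left(-5 + 6\right)\right) = 5 \cdot 2 \cdot 6 \cdot 1^{-1} \left(1 + 6 \cdot 1\right) = 5 \cdot 2 \cdot 6 \cdot 1 \left(1 + 6\right) = 5 \cdot 2 \cdot 6 \cdot 1 \cdot 7 = 5 \cdot 84 = 420$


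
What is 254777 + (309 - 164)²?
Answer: 275802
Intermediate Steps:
254777 + (309 - 164)² = 254777 + 145² = 254777 + 21025 = 275802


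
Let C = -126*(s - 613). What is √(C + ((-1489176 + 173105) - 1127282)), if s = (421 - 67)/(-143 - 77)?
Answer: I*√7156884570/55 ≈ 1538.2*I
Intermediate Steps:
s = -177/110 (s = 354/(-220) = 354*(-1/220) = -177/110 ≈ -1.6091)
C = 4259241/55 (C = -126*(-177/110 - 613) = -126*(-67607/110) = 4259241/55 ≈ 77441.)
√(C + ((-1489176 + 173105) - 1127282)) = √(4259241/55 + ((-1489176 + 173105) - 1127282)) = √(4259241/55 + (-1316071 - 1127282)) = √(4259241/55 - 2443353) = √(-130125174/55) = I*√7156884570/55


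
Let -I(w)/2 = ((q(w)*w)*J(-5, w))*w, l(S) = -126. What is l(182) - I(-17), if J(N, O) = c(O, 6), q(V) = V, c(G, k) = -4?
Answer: 39178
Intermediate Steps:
J(N, O) = -4
I(w) = 8*w³ (I(w) = -2*(w*w)*(-4)*w = -2*w²*(-4)*w = -2*(-4*w²)*w = -(-8)*w³ = 8*w³)
l(182) - I(-17) = -126 - 8*(-17)³ = -126 - 8*(-4913) = -126 - 1*(-39304) = -126 + 39304 = 39178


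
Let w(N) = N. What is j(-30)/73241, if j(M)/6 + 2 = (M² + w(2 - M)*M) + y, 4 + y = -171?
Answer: -1422/73241 ≈ -0.019415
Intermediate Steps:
y = -175 (y = -4 - 171 = -175)
j(M) = -1062 + 6*M² + 6*M*(2 - M) (j(M) = -12 + 6*((M² + (2 - M)*M) - 175) = -12 + 6*((M² + M*(2 - M)) - 175) = -12 + 6*(-175 + M² + M*(2 - M)) = -12 + (-1050 + 6*M² + 6*M*(2 - M)) = -1062 + 6*M² + 6*M*(2 - M))
j(-30)/73241 = (-1062 + 12*(-30))/73241 = (-1062 - 360)*(1/73241) = -1422*1/73241 = -1422/73241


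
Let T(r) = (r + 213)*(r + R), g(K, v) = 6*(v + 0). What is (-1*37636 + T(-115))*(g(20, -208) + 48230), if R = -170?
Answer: -3080421812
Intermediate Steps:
g(K, v) = 6*v
T(r) = (-170 + r)*(213 + r) (T(r) = (r + 213)*(r - 170) = (213 + r)*(-170 + r) = (-170 + r)*(213 + r))
(-1*37636 + T(-115))*(g(20, -208) + 48230) = (-1*37636 + (-36210 + (-115)**2 + 43*(-115)))*(6*(-208) + 48230) = (-37636 + (-36210 + 13225 - 4945))*(-1248 + 48230) = (-37636 - 27930)*46982 = -65566*46982 = -3080421812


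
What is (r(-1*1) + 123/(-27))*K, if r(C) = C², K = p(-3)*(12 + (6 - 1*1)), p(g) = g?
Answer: 544/3 ≈ 181.33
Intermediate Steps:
K = -51 (K = -3*(12 + (6 - 1*1)) = -3*(12 + (6 - 1)) = -3*(12 + 5) = -3*17 = -51)
(r(-1*1) + 123/(-27))*K = ((-1*1)² + 123/(-27))*(-51) = ((-1)² + 123*(-1/27))*(-51) = (1 - 41/9)*(-51) = -32/9*(-51) = 544/3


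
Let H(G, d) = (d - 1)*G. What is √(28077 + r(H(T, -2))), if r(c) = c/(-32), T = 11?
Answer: 3*√199666/8 ≈ 167.56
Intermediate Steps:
H(G, d) = G*(-1 + d) (H(G, d) = (-1 + d)*G = G*(-1 + d))
r(c) = -c/32 (r(c) = c*(-1/32) = -c/32)
√(28077 + r(H(T, -2))) = √(28077 - 11*(-1 - 2)/32) = √(28077 - 11*(-3)/32) = √(28077 - 1/32*(-33)) = √(28077 + 33/32) = √(898497/32) = 3*√199666/8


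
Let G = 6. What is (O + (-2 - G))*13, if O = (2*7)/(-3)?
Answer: -494/3 ≈ -164.67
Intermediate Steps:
O = -14/3 (O = 14*(-⅓) = -14/3 ≈ -4.6667)
(O + (-2 - G))*13 = (-14/3 + (-2 - 1*6))*13 = (-14/3 + (-2 - 6))*13 = (-14/3 - 8)*13 = -38/3*13 = -494/3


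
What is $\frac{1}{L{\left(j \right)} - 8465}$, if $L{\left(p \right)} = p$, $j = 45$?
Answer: $- \frac{1}{8420} \approx -0.00011876$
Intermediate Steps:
$\frac{1}{L{\left(j \right)} - 8465} = \frac{1}{45 - 8465} = \frac{1}{-8420} = - \frac{1}{8420}$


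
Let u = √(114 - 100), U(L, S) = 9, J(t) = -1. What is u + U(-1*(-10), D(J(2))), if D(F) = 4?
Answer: 9 + √14 ≈ 12.742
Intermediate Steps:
u = √14 ≈ 3.7417
u + U(-1*(-10), D(J(2))) = √14 + 9 = 9 + √14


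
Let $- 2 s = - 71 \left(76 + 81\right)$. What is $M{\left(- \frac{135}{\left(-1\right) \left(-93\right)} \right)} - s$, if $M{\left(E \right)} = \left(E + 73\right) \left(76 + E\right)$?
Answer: $- \frac{460671}{1922} \approx -239.68$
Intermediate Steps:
$M{\left(E \right)} = \left(73 + E\right) \left(76 + E\right)$
$s = \frac{11147}{2}$ ($s = - \frac{\left(-71\right) \left(76 + 81\right)}{2} = - \frac{\left(-71\right) 157}{2} = \left(- \frac{1}{2}\right) \left(-11147\right) = \frac{11147}{2} \approx 5573.5$)
$M{\left(- \frac{135}{\left(-1\right) \left(-93\right)} \right)} - s = \left(5548 + \left(- \frac{135}{\left(-1\right) \left(-93\right)}\right)^{2} + 149 \left(- \frac{135}{\left(-1\right) \left(-93\right)}\right)\right) - \frac{11147}{2} = \left(5548 + \left(- \frac{135}{93}\right)^{2} + 149 \left(- \frac{135}{93}\right)\right) - \frac{11147}{2} = \left(5548 + \left(\left(-135\right) \frac{1}{93}\right)^{2} + 149 \left(\left(-135\right) \frac{1}{93}\right)\right) - \frac{11147}{2} = \left(5548 + \left(- \frac{45}{31}\right)^{2} + 149 \left(- \frac{45}{31}\right)\right) - \frac{11147}{2} = \left(5548 + \frac{2025}{961} - \frac{6705}{31}\right) - \frac{11147}{2} = \frac{5125798}{961} - \frac{11147}{2} = - \frac{460671}{1922}$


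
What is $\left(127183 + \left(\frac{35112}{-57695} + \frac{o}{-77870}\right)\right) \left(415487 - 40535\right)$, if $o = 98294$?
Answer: $\frac{1947663915418465776}{40842815} \approx 4.7687 \cdot 10^{10}$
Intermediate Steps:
$\left(127183 + \left(\frac{35112}{-57695} + \frac{o}{-77870}\right)\right) \left(415487 - 40535\right) = \left(127183 + \left(\frac{35112}{-57695} + \frac{98294}{-77870}\right)\right) \left(415487 - 40535\right) = \left(127183 + \left(35112 \left(- \frac{1}{57695}\right) + 98294 \left(- \frac{1}{77870}\right)\right)\right) 374952 = \left(127183 - \frac{76411307}{40842815}\right) 374952 = \frac{5194435328838}{40842815} \cdot 374952 = \frac{1947663915418465776}{40842815}$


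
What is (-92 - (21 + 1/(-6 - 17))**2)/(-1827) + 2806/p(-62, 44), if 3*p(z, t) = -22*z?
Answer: 1419854497/219713802 ≈ 6.4623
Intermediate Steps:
p(z, t) = -22*z/3 (p(z, t) = (-22*z)/3 = -22*z/3)
(-92 - (21 + 1/(-6 - 17))**2)/(-1827) + 2806/p(-62, 44) = (-92 - (21 + 1/(-6 - 17))**2)/(-1827) + 2806/((-22/3*(-62))) = (-92 - (21 + 1/(-23))**2)*(-1/1827) + 2806/(1364/3) = (-92 - (21 - 1/23)**2)*(-1/1827) + 2806*(3/1364) = (-92 - (482/23)**2)*(-1/1827) + 4209/682 = (-92 - 1*232324/529)*(-1/1827) + 4209/682 = (-92 - 232324/529)*(-1/1827) + 4209/682 = -280992/529*(-1/1827) + 4209/682 = 93664/322161 + 4209/682 = 1419854497/219713802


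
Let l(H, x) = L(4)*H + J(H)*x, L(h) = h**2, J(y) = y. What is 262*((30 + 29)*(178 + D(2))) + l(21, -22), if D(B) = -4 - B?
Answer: 2658650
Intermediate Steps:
l(H, x) = 16*H + H*x (l(H, x) = 4**2*H + H*x = 16*H + H*x)
262*((30 + 29)*(178 + D(2))) + l(21, -22) = 262*((30 + 29)*(178 + (-4 - 1*2))) + 21*(16 - 22) = 262*(59*(178 + (-4 - 2))) + 21*(-6) = 262*(59*(178 - 6)) - 126 = 262*(59*172) - 126 = 262*10148 - 126 = 2658776 - 126 = 2658650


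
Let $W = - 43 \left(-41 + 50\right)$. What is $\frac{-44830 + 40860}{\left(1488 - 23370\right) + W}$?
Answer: $\frac{3970}{22269} \approx 0.17827$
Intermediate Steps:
$W = -387$ ($W = \left(-43\right) 9 = -387$)
$\frac{-44830 + 40860}{\left(1488 - 23370\right) + W} = \frac{-44830 + 40860}{\left(1488 - 23370\right) - 387} = - \frac{3970}{-21882 - 387} = - \frac{3970}{-22269} = \left(-3970\right) \left(- \frac{1}{22269}\right) = \frac{3970}{22269}$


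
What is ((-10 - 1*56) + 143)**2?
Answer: 5929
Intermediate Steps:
((-10 - 1*56) + 143)**2 = ((-10 - 56) + 143)**2 = (-66 + 143)**2 = 77**2 = 5929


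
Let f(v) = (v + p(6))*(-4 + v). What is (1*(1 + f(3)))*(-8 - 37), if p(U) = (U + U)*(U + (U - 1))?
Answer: 6030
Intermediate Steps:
p(U) = 2*U*(-1 + 2*U) (p(U) = (2*U)*(U + (-1 + U)) = (2*U)*(-1 + 2*U) = 2*U*(-1 + 2*U))
f(v) = (-4 + v)*(132 + v) (f(v) = (v + 2*6*(-1 + 2*6))*(-4 + v) = (v + 2*6*(-1 + 12))*(-4 + v) = (v + 2*6*11)*(-4 + v) = (v + 132)*(-4 + v) = (132 + v)*(-4 + v) = (-4 + v)*(132 + v))
(1*(1 + f(3)))*(-8 - 37) = (1*(1 + (-528 + 3**2 + 128*3)))*(-8 - 37) = (1*(1 + (-528 + 9 + 384)))*(-45) = (1*(1 - 135))*(-45) = (1*(-134))*(-45) = -134*(-45) = 6030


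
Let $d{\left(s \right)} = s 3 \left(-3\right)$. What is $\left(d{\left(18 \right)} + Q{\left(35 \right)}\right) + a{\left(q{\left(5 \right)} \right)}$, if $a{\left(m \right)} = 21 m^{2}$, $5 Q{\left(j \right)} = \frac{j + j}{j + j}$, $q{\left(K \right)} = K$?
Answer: $\frac{1816}{5} \approx 363.2$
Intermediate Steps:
$Q{\left(j \right)} = \frac{1}{5}$ ($Q{\left(j \right)} = \frac{\left(j + j\right) \frac{1}{j + j}}{5} = \frac{2 j \frac{1}{2 j}}{5} = \frac{1}{5} \cdot 1 = \frac{1}{5}$)
$d{\left(s \right)} = - 9 s$ ($d{\left(s \right)} = 3 s \left(-3\right) = - 9 s$)
$\left(d{\left(18 \right)} + Q{\left(35 \right)}\right) + a{\left(q{\left(5 \right)} \right)} = \left(\left(-9\right) 18 + \frac{1}{5}\right) + 21 \cdot 5^{2} = \left(-162 + \frac{1}{5}\right) + 21 \cdot 25 = - \frac{809}{5} + 525 = \frac{1816}{5}$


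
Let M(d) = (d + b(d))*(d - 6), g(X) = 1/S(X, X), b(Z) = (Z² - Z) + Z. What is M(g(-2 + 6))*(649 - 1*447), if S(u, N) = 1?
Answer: -2020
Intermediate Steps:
b(Z) = Z²
g(X) = 1 (g(X) = 1/1 = 1)
M(d) = (-6 + d)*(d + d²) (M(d) = (d + d²)*(d - 6) = (d + d²)*(-6 + d) = (-6 + d)*(d + d²))
M(g(-2 + 6))*(649 - 1*447) = (1*(-6 + 1² - 5*1))*(649 - 1*447) = (1*(-6 + 1 - 5))*(649 - 447) = (1*(-10))*202 = -10*202 = -2020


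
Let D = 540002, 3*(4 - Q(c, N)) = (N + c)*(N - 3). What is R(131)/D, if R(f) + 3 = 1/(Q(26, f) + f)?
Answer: -29538/5316589691 ≈ -5.5558e-6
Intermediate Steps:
Q(c, N) = 4 - (-3 + N)*(N + c)/3 (Q(c, N) = 4 - (N + c)*(N - 3)/3 = 4 - (N + c)*(-3 + N)/3 = 4 - (-3 + N)*(N + c)/3)
R(f) = -3 + 1/(30 - 20*f/3 - f**2/3) (R(f) = -3 + 1/((4 + f + 26 - f**2/3 - 1/3*f*26) + f) = -3 + 1/((4 + f + 26 - f**2/3 - 26*f/3) + f) = -3 + 1/((30 - 23*f/3 - f**2/3) + f) = -3 + 1/(30 - 20*f/3 - f**2/3))
R(131)/D = (3*(-89 + 131**2 + 20*131)/(90 - 1*131**2 - 20*131))/540002 = (3*(-89 + 17161 + 2620)/(90 - 1*17161 - 2620))*(1/540002) = (3*19692/(90 - 17161 - 2620))*(1/540002) = (3*19692/(-19691))*(1/540002) = (3*(-1/19691)*19692)*(1/540002) = -59076/19691*1/540002 = -29538/5316589691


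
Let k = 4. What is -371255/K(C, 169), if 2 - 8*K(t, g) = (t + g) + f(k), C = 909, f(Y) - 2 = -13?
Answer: 594008/213 ≈ 2788.8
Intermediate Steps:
f(Y) = -11 (f(Y) = 2 - 13 = -11)
K(t, g) = 13/8 - g/8 - t/8 (K(t, g) = ¼ - ((t + g) - 11)/8 = ¼ - ((g + t) - 11)/8 = ¼ - (-11 + g + t)/8 = ¼ + (11/8 - g/8 - t/8) = 13/8 - g/8 - t/8)
-371255/K(C, 169) = -371255/(13/8 - ⅛*169 - ⅛*909) = -371255/(13/8 - 169/8 - 909/8) = -371255/(-1065/8) = -371255*(-8/1065) = 594008/213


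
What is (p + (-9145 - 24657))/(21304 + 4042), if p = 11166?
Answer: -11318/12673 ≈ -0.89308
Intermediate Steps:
(p + (-9145 - 24657))/(21304 + 4042) = (11166 + (-9145 - 24657))/(21304 + 4042) = (11166 - 33802)/25346 = -22636*1/25346 = -11318/12673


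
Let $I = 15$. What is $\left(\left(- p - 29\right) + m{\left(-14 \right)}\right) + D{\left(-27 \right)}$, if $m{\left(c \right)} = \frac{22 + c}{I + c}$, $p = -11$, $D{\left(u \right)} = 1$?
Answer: $-9$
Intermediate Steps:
$m{\left(c \right)} = \frac{22 + c}{15 + c}$
$\left(\left(- p - 29\right) + m{\left(-14 \right)}\right) + D{\left(-27 \right)} = \left(\left(\left(-1\right) \left(-11\right) - 29\right) + \frac{22 - 14}{15 - 14}\right) + 1 = \left(\left(11 - 29\right) + 1^{-1} \cdot 8\right) + 1 = \left(-18 + 1 \cdot 8\right) + 1 = \left(-18 + 8\right) + 1 = -10 + 1 = -9$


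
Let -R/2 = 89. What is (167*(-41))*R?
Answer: 1218766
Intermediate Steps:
R = -178 (R = -2*89 = -178)
(167*(-41))*R = (167*(-41))*(-178) = -6847*(-178) = 1218766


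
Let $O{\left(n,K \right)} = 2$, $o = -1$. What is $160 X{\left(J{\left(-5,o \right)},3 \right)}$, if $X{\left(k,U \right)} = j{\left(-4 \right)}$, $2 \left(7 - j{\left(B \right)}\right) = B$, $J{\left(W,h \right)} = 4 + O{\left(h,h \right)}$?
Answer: $1440$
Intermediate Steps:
$J{\left(W,h \right)} = 6$ ($J{\left(W,h \right)} = 4 + 2 = 6$)
$j{\left(B \right)} = 7 - \frac{B}{2}$
$X{\left(k,U \right)} = 9$ ($X{\left(k,U \right)} = 7 - -2 = 7 + 2 = 9$)
$160 X{\left(J{\left(-5,o \right)},3 \right)} = 160 \cdot 9 = 1440$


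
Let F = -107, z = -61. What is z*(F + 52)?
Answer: 3355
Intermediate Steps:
z*(F + 52) = -61*(-107 + 52) = -61*(-55) = 3355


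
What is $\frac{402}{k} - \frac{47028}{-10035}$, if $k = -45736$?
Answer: $\frac{357806423}{76493460} \approx 4.6776$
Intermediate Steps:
$\frac{402}{k} - \frac{47028}{-10035} = \frac{402}{-45736} - \frac{47028}{-10035} = 402 \left(- \frac{1}{45736}\right) - - \frac{15676}{3345} = - \frac{201}{22868} + \frac{15676}{3345} = \frac{357806423}{76493460}$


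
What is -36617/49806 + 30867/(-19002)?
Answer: -186096503/78867801 ≈ -2.3596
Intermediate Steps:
-36617/49806 + 30867/(-19002) = -36617*1/49806 + 30867*(-1/19002) = -36617/49806 - 10289/6334 = -186096503/78867801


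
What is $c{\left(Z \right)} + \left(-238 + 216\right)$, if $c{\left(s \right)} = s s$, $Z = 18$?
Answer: $302$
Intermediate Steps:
$c{\left(s \right)} = s^{2}$
$c{\left(Z \right)} + \left(-238 + 216\right) = 18^{2} + \left(-238 + 216\right) = 324 - 22 = 302$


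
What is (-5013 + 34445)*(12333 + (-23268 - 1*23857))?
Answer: -1023998144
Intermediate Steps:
(-5013 + 34445)*(12333 + (-23268 - 1*23857)) = 29432*(12333 + (-23268 - 23857)) = 29432*(12333 - 47125) = 29432*(-34792) = -1023998144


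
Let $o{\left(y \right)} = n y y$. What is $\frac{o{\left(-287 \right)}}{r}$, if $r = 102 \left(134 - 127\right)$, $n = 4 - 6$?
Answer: $- \frac{11767}{51} \approx -230.73$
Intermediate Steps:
$n = -2$ ($n = 4 - 6 = -2$)
$r = 714$ ($r = 102 \cdot 7 = 714$)
$o{\left(y \right)} = - 2 y^{2}$ ($o{\left(y \right)} = - 2 y y = - 2 y^{2}$)
$\frac{o{\left(-287 \right)}}{r} = \frac{\left(-2\right) \left(-287\right)^{2}}{714} = \left(-2\right) 82369 \cdot \frac{1}{714} = \left(-164738\right) \frac{1}{714} = - \frac{11767}{51}$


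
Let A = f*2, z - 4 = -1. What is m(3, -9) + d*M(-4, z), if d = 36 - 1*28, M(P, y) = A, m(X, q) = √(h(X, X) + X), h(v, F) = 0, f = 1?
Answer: 16 + √3 ≈ 17.732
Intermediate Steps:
z = 3 (z = 4 - 1 = 3)
A = 2 (A = 1*2 = 2)
m(X, q) = √X (m(X, q) = √(0 + X) = √X)
M(P, y) = 2
d = 8 (d = 36 - 28 = 8)
m(3, -9) + d*M(-4, z) = √3 + 8*2 = √3 + 16 = 16 + √3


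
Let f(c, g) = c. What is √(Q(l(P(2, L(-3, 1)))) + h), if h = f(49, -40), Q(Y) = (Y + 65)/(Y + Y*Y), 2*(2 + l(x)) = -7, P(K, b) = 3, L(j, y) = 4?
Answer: √55979/33 ≈ 7.1697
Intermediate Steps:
l(x) = -11/2 (l(x) = -2 + (½)*(-7) = -2 - 7/2 = -11/2)
Q(Y) = (65 + Y)/(Y + Y²)
h = 49
√(Q(l(P(2, L(-3, 1)))) + h) = √((65 - 11/2)/((-11/2)*(1 - 11/2)) + 49) = √(-2/11*119/2/(-9/2) + 49) = √(-2/11*(-2/9)*119/2 + 49) = √(238/99 + 49) = √(5089/99) = √55979/33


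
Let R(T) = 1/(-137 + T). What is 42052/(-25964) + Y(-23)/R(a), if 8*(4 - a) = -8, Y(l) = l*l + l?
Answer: -433557385/6491 ≈ -66794.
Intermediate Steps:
Y(l) = l + l² (Y(l) = l² + l = l + l²)
a = 5 (a = 4 - ⅛*(-8) = 4 + 1 = 5)
42052/(-25964) + Y(-23)/R(a) = 42052/(-25964) + (-23*(1 - 23))/(1/(-137 + 5)) = 42052*(-1/25964) + (-23*(-22))/(1/(-132)) = -10513/6491 + 506/(-1/132) = -10513/6491 + 506*(-132) = -10513/6491 - 66792 = -433557385/6491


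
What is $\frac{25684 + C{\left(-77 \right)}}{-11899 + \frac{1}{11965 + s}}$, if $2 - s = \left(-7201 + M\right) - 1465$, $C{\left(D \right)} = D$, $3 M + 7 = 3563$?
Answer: $- \frac{1493989201}{694223354} \approx -2.152$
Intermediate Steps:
$M = \frac{3556}{3}$ ($M = - \frac{7}{3} + \frac{1}{3} \cdot 3563 = - \frac{7}{3} + \frac{3563}{3} = \frac{3556}{3} \approx 1185.3$)
$s = \frac{22448}{3}$ ($s = 2 - \left(\left(-7201 + \frac{3556}{3}\right) - 1465\right) = 2 - \left(- \frac{18047}{3} - 1465\right) = 2 - - \frac{22442}{3} = 2 + \frac{22442}{3} = \frac{22448}{3} \approx 7482.7$)
$\frac{25684 + C{\left(-77 \right)}}{-11899 + \frac{1}{11965 + s}} = \frac{25684 - 77}{-11899 + \frac{1}{11965 + \frac{22448}{3}}} = \frac{25607}{-11899 + \frac{1}{\frac{58343}{3}}} = \frac{25607}{-11899 + \frac{3}{58343}} = \frac{25607}{- \frac{694223354}{58343}} = 25607 \left(- \frac{58343}{694223354}\right) = - \frac{1493989201}{694223354}$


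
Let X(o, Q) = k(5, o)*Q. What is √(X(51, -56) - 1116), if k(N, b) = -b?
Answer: 2*√435 ≈ 41.713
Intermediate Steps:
X(o, Q) = -Q*o (X(o, Q) = (-o)*Q = -Q*o)
√(X(51, -56) - 1116) = √(-1*(-56)*51 - 1116) = √(2856 - 1116) = √1740 = 2*√435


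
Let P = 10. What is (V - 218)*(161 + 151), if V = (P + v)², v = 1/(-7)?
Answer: -1847352/49 ≈ -37701.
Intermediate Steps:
v = -⅐ ≈ -0.14286
V = 4761/49 (V = (10 - ⅐)² = (69/7)² = 4761/49 ≈ 97.163)
(V - 218)*(161 + 151) = (4761/49 - 218)*(161 + 151) = -5921/49*312 = -1847352/49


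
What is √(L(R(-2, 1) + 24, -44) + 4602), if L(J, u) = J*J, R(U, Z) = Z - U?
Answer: √5331 ≈ 73.014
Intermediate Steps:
L(J, u) = J²
√(L(R(-2, 1) + 24, -44) + 4602) = √(((1 - 1*(-2)) + 24)² + 4602) = √(((1 + 2) + 24)² + 4602) = √((3 + 24)² + 4602) = √(27² + 4602) = √(729 + 4602) = √5331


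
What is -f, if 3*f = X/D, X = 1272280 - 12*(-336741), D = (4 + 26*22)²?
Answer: -1328293/248832 ≈ -5.3381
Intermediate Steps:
D = 331776 (D = (4 + 572)² = 576² = 331776)
X = 5313172 (X = 1272280 - 1*(-4040892) = 1272280 + 4040892 = 5313172)
f = 1328293/248832 (f = (5313172/331776)/3 = (5313172*(1/331776))/3 = (⅓)*(1328293/82944) = 1328293/248832 ≈ 5.3381)
-f = -1*1328293/248832 = -1328293/248832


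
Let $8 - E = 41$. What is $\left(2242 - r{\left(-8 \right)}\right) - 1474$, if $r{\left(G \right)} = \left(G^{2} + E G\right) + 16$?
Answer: $424$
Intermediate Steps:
$E = -33$ ($E = 8 - 41 = -33$)
$r{\left(G \right)} = 16 + G^{2} - 33 G$ ($r{\left(G \right)} = \left(G^{2} - 33 G\right) + 16 = 16 + G^{2} - 33 G$)
$\left(2242 - r{\left(-8 \right)}\right) - 1474 = \left(2242 - \left(16 + \left(-8\right)^{2} - -264\right)\right) - 1474 = \left(2242 - \left(16 + 64 + 264\right)\right) - 1474 = \left(2242 - 344\right) - 1474 = 1898 - 1474 = 424$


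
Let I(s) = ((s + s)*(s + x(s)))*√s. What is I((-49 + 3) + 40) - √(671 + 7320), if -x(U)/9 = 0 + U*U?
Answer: -√7991 + 3960*I*√6 ≈ -89.392 + 9700.0*I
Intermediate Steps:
x(U) = -9*U² (x(U) = -9*(0 + U*U) = -9*(0 + U²) = -9*U²)
I(s) = 2*s^(3/2)*(s - 9*s²) (I(s) = ((s + s)*(s - 9*s²))*√s = ((2*s)*(s - 9*s²))*√s = (2*s*(s - 9*s²))*√s = 2*s^(3/2)*(s - 9*s²))
I((-49 + 3) + 40) - √(671 + 7320) = ((-49 + 3) + 40)^(5/2)*(2 - 18*((-49 + 3) + 40)) - √(671 + 7320) = (-46 + 40)^(5/2)*(2 - 18*(-46 + 40)) - √7991 = (-6)^(5/2)*(2 - 18*(-6)) - √7991 = (36*I*√6)*(2 + 108) - √7991 = (36*I*√6)*110 - √7991 = 3960*I*√6 - √7991 = -√7991 + 3960*I*√6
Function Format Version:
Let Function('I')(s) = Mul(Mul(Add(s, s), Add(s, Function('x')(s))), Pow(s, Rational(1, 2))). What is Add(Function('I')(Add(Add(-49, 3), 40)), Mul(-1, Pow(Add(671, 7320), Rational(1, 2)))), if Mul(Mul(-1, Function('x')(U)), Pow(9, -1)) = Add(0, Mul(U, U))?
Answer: Add(Mul(-1, Pow(7991, Rational(1, 2))), Mul(3960, I, Pow(6, Rational(1, 2)))) ≈ Add(-89.392, Mul(9700.0, I))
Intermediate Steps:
Function('x')(U) = Mul(-9, Pow(U, 2)) (Function('x')(U) = Mul(-9, Add(0, Mul(U, U))) = Mul(-9, Add(0, Pow(U, 2))) = Mul(-9, Pow(U, 2)))
Function('I')(s) = Mul(2, Pow(s, Rational(3, 2)), Add(s, Mul(-9, Pow(s, 2)))) (Function('I')(s) = Mul(Mul(Add(s, s), Add(s, Mul(-9, Pow(s, 2)))), Pow(s, Rational(1, 2))) = Mul(Mul(Mul(2, s), Add(s, Mul(-9, Pow(s, 2)))), Pow(s, Rational(1, 2))) = Mul(Mul(2, s, Add(s, Mul(-9, Pow(s, 2)))), Pow(s, Rational(1, 2))) = Mul(2, Pow(s, Rational(3, 2)), Add(s, Mul(-9, Pow(s, 2)))))
Add(Function('I')(Add(Add(-49, 3), 40)), Mul(-1, Pow(Add(671, 7320), Rational(1, 2)))) = Add(Mul(Pow(Add(Add(-49, 3), 40), Rational(5, 2)), Add(2, Mul(-18, Add(Add(-49, 3), 40)))), Mul(-1, Pow(Add(671, 7320), Rational(1, 2)))) = Add(Mul(Pow(Add(-46, 40), Rational(5, 2)), Add(2, Mul(-18, Add(-46, 40)))), Mul(-1, Pow(7991, Rational(1, 2)))) = Add(Mul(Pow(-6, Rational(5, 2)), Add(2, Mul(-18, -6))), Mul(-1, Pow(7991, Rational(1, 2)))) = Add(Mul(Mul(36, I, Pow(6, Rational(1, 2))), Add(2, 108)), Mul(-1, Pow(7991, Rational(1, 2)))) = Add(Mul(Mul(36, I, Pow(6, Rational(1, 2))), 110), Mul(-1, Pow(7991, Rational(1, 2)))) = Add(Mul(3960, I, Pow(6, Rational(1, 2))), Mul(-1, Pow(7991, Rational(1, 2)))) = Add(Mul(-1, Pow(7991, Rational(1, 2))), Mul(3960, I, Pow(6, Rational(1, 2))))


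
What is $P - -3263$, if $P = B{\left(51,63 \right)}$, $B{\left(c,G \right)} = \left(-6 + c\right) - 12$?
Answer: $3296$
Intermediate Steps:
$B{\left(c,G \right)} = -18 + c$
$P = 33$ ($P = -18 + 51 = 33$)
$P - -3263 = 33 - -3263 = 33 + 3263 = 3296$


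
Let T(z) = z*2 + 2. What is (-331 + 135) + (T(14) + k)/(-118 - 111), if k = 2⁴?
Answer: -44930/229 ≈ -196.20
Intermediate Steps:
k = 16
T(z) = 2 + 2*z (T(z) = 2*z + 2 = 2 + 2*z)
(-331 + 135) + (T(14) + k)/(-118 - 111) = (-331 + 135) + ((2 + 2*14) + 16)/(-118 - 111) = -196 + ((2 + 28) + 16)/(-229) = -196 + (30 + 16)*(-1/229) = -196 + 46*(-1/229) = -196 - 46/229 = -44930/229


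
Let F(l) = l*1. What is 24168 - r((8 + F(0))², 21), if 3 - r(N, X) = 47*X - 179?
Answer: 24973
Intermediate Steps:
F(l) = l
r(N, X) = 182 - 47*X (r(N, X) = 3 - (47*X - 179) = 3 - (-179 + 47*X) = 3 + (179 - 47*X) = 182 - 47*X)
24168 - r((8 + F(0))², 21) = 24168 - (182 - 47*21) = 24168 - (182 - 987) = 24168 - 1*(-805) = 24168 + 805 = 24973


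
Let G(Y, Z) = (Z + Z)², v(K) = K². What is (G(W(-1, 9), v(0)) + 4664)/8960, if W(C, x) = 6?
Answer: 583/1120 ≈ 0.52054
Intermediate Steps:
G(Y, Z) = 4*Z² (G(Y, Z) = (2*Z)² = 4*Z²)
(G(W(-1, 9), v(0)) + 4664)/8960 = (4*(0²)² + 4664)/8960 = (4*0² + 4664)*(1/8960) = (4*0 + 4664)*(1/8960) = (0 + 4664)*(1/8960) = 4664*(1/8960) = 583/1120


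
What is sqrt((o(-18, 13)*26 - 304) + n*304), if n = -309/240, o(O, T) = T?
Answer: I*sqrt(8935)/5 ≈ 18.905*I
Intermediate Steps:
n = -103/80 (n = -309*1/240 = -103/80 ≈ -1.2875)
sqrt((o(-18, 13)*26 - 304) + n*304) = sqrt((13*26 - 304) - 103/80*304) = sqrt((338 - 304) - 1957/5) = sqrt(34 - 1957/5) = sqrt(-1787/5) = I*sqrt(8935)/5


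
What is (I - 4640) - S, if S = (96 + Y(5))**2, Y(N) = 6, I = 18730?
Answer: 3686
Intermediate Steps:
S = 10404 (S = (96 + 6)**2 = 102**2 = 10404)
(I - 4640) - S = (18730 - 4640) - 1*10404 = 14090 - 10404 = 3686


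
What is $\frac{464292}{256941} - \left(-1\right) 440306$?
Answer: $\frac{12570347582}{28549} \approx 4.4031 \cdot 10^{5}$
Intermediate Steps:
$\frac{464292}{256941} - \left(-1\right) 440306 = 464292 \cdot \frac{1}{256941} - -440306 = \frac{51588}{28549} + 440306 = \frac{12570347582}{28549}$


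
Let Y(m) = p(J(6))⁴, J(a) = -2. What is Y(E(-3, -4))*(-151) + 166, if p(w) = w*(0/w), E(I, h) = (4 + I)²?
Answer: 166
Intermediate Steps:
p(w) = 0 (p(w) = w*0 = 0)
Y(m) = 0 (Y(m) = 0⁴ = 0)
Y(E(-3, -4))*(-151) + 166 = 0*(-151) + 166 = 0 + 166 = 166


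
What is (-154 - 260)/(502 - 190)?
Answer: -69/52 ≈ -1.3269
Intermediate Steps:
(-154 - 260)/(502 - 190) = -414/312 = -414*1/312 = -69/52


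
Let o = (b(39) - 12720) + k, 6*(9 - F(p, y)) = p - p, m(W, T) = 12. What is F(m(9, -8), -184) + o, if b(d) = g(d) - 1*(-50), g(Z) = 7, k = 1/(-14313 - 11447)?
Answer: -325967041/25760 ≈ -12654.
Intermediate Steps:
k = -1/25760 (k = 1/(-25760) = -1/25760 ≈ -3.8820e-5)
F(p, y) = 9 (F(p, y) = 9 - (p - p)/6 = 9 - ⅙*0 = 9 + 0 = 9)
b(d) = 57 (b(d) = 7 - 1*(-50) = 7 + 50 = 57)
o = -326198881/25760 (o = (57 - 12720) - 1/25760 = -12663 - 1/25760 = -326198881/25760 ≈ -12663.)
F(m(9, -8), -184) + o = 9 - 326198881/25760 = -325967041/25760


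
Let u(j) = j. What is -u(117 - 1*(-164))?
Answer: -281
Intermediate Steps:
-u(117 - 1*(-164)) = -(117 - 1*(-164)) = -(117 + 164) = -1*281 = -281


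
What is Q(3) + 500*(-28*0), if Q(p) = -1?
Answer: -1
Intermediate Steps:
Q(3) + 500*(-28*0) = -1 + 500*(-28*0) = -1 + 500*0 = -1 + 0 = -1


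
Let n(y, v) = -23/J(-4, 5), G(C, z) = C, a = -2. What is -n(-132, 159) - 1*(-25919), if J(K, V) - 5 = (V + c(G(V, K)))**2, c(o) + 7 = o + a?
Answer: 155537/6 ≈ 25923.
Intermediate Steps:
c(o) = -9 + o (c(o) = -7 + (o - 2) = -7 + (-2 + o) = -9 + o)
J(K, V) = 5 + (-9 + 2*V)**2 (J(K, V) = 5 + (V + (-9 + V))**2 = 5 + (-9 + 2*V)**2)
n(y, v) = -23/6 (n(y, v) = -23/(5 + (-9 + 2*5)**2) = -23/(5 + (-9 + 10)**2) = -23/(5 + 1**2) = -23/(5 + 1) = -23/6)
-n(-132, 159) - 1*(-25919) = -1*(-23/6) - 1*(-25919) = 23/6 + 25919 = 155537/6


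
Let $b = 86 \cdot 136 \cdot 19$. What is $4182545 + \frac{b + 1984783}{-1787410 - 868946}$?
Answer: $\frac{3703442099671}{885452} \approx 4.1825 \cdot 10^{6}$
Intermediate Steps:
$b = 222224$ ($b = 11696 \cdot 19 = 222224$)
$4182545 + \frac{b + 1984783}{-1787410 - 868946} = 4182545 + \frac{222224 + 1984783}{-1787410 - 868946} = 4182545 + \frac{2207007}{-2656356} = 4182545 + 2207007 \left(- \frac{1}{2656356}\right) = 4182545 - \frac{735669}{885452} = \frac{3703442099671}{885452}$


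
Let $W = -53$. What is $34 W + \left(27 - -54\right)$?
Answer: $-1721$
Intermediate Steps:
$34 W + \left(27 - -54\right) = 34 \left(-53\right) + \left(27 - -54\right) = -1802 + \left(27 + 54\right) = -1802 + 81 = -1721$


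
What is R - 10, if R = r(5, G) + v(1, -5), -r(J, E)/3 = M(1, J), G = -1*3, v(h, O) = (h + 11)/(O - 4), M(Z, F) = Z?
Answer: -43/3 ≈ -14.333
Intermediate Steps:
v(h, O) = (11 + h)/(-4 + O)
G = -3
r(J, E) = -3 (r(J, E) = -3*1 = -3)
R = -13/3 (R = -3 + (11 + 1)/(-4 - 5) = -3 + 12/(-9) = -3 - 1/9*12 = -3 - 4/3 = -13/3 ≈ -4.3333)
R - 10 = -13/3 - 10 = -43/3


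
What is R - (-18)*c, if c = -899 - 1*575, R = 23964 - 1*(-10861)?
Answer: 8293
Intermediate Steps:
R = 34825 (R = 23964 + 10861 = 34825)
c = -1474 (c = -899 - 575 = -1474)
R - (-18)*c = 34825 - (-18)*(-1474) = 34825 - 1*26532 = 34825 - 26532 = 8293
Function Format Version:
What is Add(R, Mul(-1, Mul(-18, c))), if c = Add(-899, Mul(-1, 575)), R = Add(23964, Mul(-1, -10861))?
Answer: 8293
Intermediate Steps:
R = 34825 (R = Add(23964, 10861) = 34825)
c = -1474 (c = Add(-899, -575) = -1474)
Add(R, Mul(-1, Mul(-18, c))) = Add(34825, Mul(-1, Mul(-18, -1474))) = Add(34825, Mul(-1, 26532)) = Add(34825, -26532) = 8293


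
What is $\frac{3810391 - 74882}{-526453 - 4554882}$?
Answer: $- \frac{3735509}{5081335} \approx -0.73514$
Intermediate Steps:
$\frac{3810391 - 74882}{-526453 - 4554882} = \frac{3735509}{-5081335} = 3735509 \left(- \frac{1}{5081335}\right) = - \frac{3735509}{5081335}$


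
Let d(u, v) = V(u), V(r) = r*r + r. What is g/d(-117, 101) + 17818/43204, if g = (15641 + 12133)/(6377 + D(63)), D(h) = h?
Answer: 3092378409/7492437680 ≈ 0.41273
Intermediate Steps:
V(r) = r + r² (V(r) = r² + r = r + r²)
d(u, v) = u*(1 + u)
g = 13887/3220 (g = (15641 + 12133)/(6377 + 63) = 27774/6440 = 27774*(1/6440) = 13887/3220 ≈ 4.3127)
g/d(-117, 101) + 17818/43204 = 13887/(3220*((-117*(1 - 117)))) + 17818/43204 = 13887/(3220*((-117*(-116)))) + 17818*(1/43204) = (13887/3220)/13572 + 8909/21602 = (13887/3220)*(1/13572) + 8909/21602 = 1543/4855760 + 8909/21602 = 3092378409/7492437680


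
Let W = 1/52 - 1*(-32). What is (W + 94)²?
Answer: 42941809/2704 ≈ 15881.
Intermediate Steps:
W = 1665/52 (W = 1/52 + 32 = 1665/52 ≈ 32.019)
(W + 94)² = (1665/52 + 94)² = (6553/52)² = 42941809/2704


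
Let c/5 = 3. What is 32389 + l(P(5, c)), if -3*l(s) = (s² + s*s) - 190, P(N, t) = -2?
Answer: 97349/3 ≈ 32450.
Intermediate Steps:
c = 15 (c = 5*3 = 15)
l(s) = 190/3 - 2*s²/3 (l(s) = -((s² + s*s) - 190)/3 = -((s² + s²) - 190)/3 = -(2*s² - 190)/3 = -(-190 + 2*s²)/3 = 190/3 - 2*s²/3)
32389 + l(P(5, c)) = 32389 + (190/3 - ⅔*(-2)²) = 32389 + (190/3 - ⅔*4) = 32389 + (190/3 - 8/3) = 32389 + 182/3 = 97349/3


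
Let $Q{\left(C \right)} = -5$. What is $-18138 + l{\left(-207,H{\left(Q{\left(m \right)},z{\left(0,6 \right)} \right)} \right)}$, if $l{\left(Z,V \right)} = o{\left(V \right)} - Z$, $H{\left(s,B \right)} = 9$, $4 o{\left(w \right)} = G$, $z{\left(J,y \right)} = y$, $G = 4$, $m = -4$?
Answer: $-17930$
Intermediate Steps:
$o{\left(w \right)} = 1$ ($o{\left(w \right)} = \frac{1}{4} \cdot 4 = 1$)
$l{\left(Z,V \right)} = 1 - Z$
$-18138 + l{\left(-207,H{\left(Q{\left(m \right)},z{\left(0,6 \right)} \right)} \right)} = -18138 + \left(1 - -207\right) = -18138 + \left(1 + 207\right) = -18138 + 208 = -17930$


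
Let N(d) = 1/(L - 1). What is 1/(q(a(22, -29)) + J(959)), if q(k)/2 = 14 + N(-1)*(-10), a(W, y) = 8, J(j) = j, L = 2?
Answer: 1/967 ≈ 0.0010341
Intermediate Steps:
N(d) = 1 (N(d) = 1/(2 - 1) = 1/1 = 1)
q(k) = 8 (q(k) = 2*(14 + 1*(-10)) = 2*(14 - 10) = 2*4 = 8)
1/(q(a(22, -29)) + J(959)) = 1/(8 + 959) = 1/967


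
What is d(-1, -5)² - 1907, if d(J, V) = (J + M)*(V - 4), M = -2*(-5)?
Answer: 4654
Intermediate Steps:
M = 10
d(J, V) = (-4 + V)*(10 + J) (d(J, V) = (J + 10)*(V - 4) = (10 + J)*(-4 + V) = (-4 + V)*(10 + J))
d(-1, -5)² - 1907 = (-40 - 4*(-1) + 10*(-5) - 1*(-5))² - 1907 = (-40 + 4 - 50 + 5)² - 1907 = (-81)² - 1907 = 6561 - 1907 = 4654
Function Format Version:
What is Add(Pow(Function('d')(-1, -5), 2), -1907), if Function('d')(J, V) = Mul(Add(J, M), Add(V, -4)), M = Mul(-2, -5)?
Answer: 4654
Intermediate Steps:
M = 10
Function('d')(J, V) = Mul(Add(-4, V), Add(10, J)) (Function('d')(J, V) = Mul(Add(J, 10), Add(V, -4)) = Mul(Add(10, J), Add(-4, V)) = Mul(Add(-4, V), Add(10, J)))
Add(Pow(Function('d')(-1, -5), 2), -1907) = Add(Pow(Add(-40, Mul(-4, -1), Mul(10, -5), Mul(-1, -5)), 2), -1907) = Add(Pow(Add(-40, 4, -50, 5), 2), -1907) = Add(Pow(-81, 2), -1907) = Add(6561, -1907) = 4654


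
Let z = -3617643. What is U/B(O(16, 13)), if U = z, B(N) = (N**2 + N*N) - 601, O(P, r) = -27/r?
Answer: 611381667/100111 ≈ 6107.0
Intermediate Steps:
B(N) = -601 + 2*N**2 (B(N) = (N**2 + N**2) - 601 = 2*N**2 - 601 = -601 + 2*N**2)
U = -3617643
U/B(O(16, 13)) = -3617643/(-601 + 2*(-27/13)**2) = -3617643/(-601 + 2*(729/169)) = -3617643/(-601 + 1458/169) = -3617643/(-100111/169) = -3617643*(-169/100111) = 611381667/100111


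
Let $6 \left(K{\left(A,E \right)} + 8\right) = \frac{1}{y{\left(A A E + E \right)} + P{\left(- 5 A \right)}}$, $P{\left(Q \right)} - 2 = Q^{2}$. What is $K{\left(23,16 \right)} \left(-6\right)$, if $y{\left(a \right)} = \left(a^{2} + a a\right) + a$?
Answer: $\frac{6904440335}{143842507} \approx 48.0$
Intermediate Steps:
$y{\left(a \right)} = a + 2 a^{2}$ ($y{\left(a \right)} = \left(a^{2} + a^{2}\right) + a = 2 a^{2} + a = a + 2 a^{2}$)
$P{\left(Q \right)} = 2 + Q^{2}$
$K{\left(A,E \right)} = -8 + \frac{1}{6 \left(2 + 25 A^{2} + \left(E + E A^{2}\right) \left(1 + 2 E + 2 E A^{2}\right)\right)}$ ($K{\left(A,E \right)} = -8 + \frac{1}{6 \left(\left(A A E + E\right) \left(1 + 2 \left(A A E + E\right)\right) + \left(2 + \left(- 5 A\right)^{2}\right)\right)} = -8 + \frac{1}{6 \left(\left(A^{2} E + E\right) \left(1 + 2 \left(A^{2} E + E\right)\right) + \left(2 + 25 A^{2}\right)\right)} = -8 + \frac{1}{6 \left(\left(E A^{2} + E\right) \left(1 + 2 \left(E A^{2} + E\right)\right) + \left(2 + 25 A^{2}\right)\right)} = -8 + \frac{1}{6 \left(\left(E + E A^{2}\right) \left(1 + 2 \left(E + E A^{2}\right)\right) + \left(2 + 25 A^{2}\right)\right)} = -8 + \frac{1}{6 \left(\left(E + E A^{2}\right) \left(1 + \left(2 E + 2 E A^{2}\right)\right) + \left(2 + 25 A^{2}\right)\right)} = -8 + \frac{1}{6 \left(\left(E + E A^{2}\right) \left(1 + 2 E + 2 E A^{2}\right) + \left(2 + 25 A^{2}\right)\right)} = -8 + \frac{1}{6 \left(2 + 25 A^{2} + \left(E + E A^{2}\right) \left(1 + 2 E + 2 E A^{2}\right)\right)}$)
$K{\left(23,16 \right)} \left(-6\right) = \frac{-95 - 1200 \cdot 23^{2} - 768 \left(1 + 23^{2}\right) \left(1 + 2 \cdot 16 \left(1 + 23^{2}\right)\right)}{6 \left(2 + 25 \cdot 23^{2} + 16 \left(1 + 23^{2}\right) \left(1 + 2 \cdot 16 \left(1 + 23^{2}\right)\right)\right)} \left(-6\right) = \frac{-95 - 634800 - 768 \left(1 + 529\right) \left(1 + 2 \cdot 16 \left(1 + 529\right)\right)}{6 \left(2 + 25 \cdot 529 + 16 \left(1 + 529\right) \left(1 + 2 \cdot 16 \left(1 + 529\right)\right)\right)} \left(-6\right) = \frac{-95 - 634800 - 768 \cdot 530 \left(1 + 2 \cdot 16 \cdot 530\right)}{6 \left(2 + 13225 + 16 \cdot 530 \left(1 + 2 \cdot 16 \cdot 530\right)\right)} \left(-6\right) = \frac{-95 - 634800 - 768 \cdot 530 \left(1 + 16960\right)}{6 \left(2 + 13225 + 16 \cdot 530 \left(1 + 16960\right)\right)} \left(-6\right) = \frac{-95 - 634800 - 768 \cdot 530 \cdot 16961}{6 \left(2 + 13225 + 16 \cdot 530 \cdot 16961\right)} \left(-6\right) = \frac{-95 - 634800 - 6903805440}{6 \left(2 + 13225 + 143829280\right)} \left(-6\right) = \frac{1}{6} \cdot \frac{1}{143842507} \left(-6904440335\right) \left(-6\right) = \left(- \frac{6904440335}{863055042}\right) \left(-6\right) = \frac{6904440335}{143842507}$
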